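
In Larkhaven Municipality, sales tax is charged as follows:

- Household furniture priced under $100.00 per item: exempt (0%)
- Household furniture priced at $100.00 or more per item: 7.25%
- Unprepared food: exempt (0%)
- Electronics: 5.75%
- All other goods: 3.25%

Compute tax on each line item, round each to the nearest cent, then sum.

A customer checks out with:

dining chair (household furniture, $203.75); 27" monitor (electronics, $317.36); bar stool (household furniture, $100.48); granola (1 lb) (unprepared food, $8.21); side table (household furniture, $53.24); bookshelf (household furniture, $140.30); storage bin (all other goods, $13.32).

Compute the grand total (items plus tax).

Dining chair $203.75: household furniture, $100.00 or more → 7.25% → $14.77
27" monitor $317.36: electronics → 5.75% → $18.25
Bar stool $100.48: household furniture, $100.00 or more → 7.25% → $7.28
Granola (1 lb) $8.21: unprepared food → 0% → $0.00
Side table $53.24: household furniture, under $100.00 → 0% → $0.00
Bookshelf $140.30: household furniture, $100.00 or more → 7.25% → $10.17
Storage bin $13.32: all other goods → 3.25% → $0.43
Subtotal = $836.66; tax = $50.90; total due = $887.56

$887.56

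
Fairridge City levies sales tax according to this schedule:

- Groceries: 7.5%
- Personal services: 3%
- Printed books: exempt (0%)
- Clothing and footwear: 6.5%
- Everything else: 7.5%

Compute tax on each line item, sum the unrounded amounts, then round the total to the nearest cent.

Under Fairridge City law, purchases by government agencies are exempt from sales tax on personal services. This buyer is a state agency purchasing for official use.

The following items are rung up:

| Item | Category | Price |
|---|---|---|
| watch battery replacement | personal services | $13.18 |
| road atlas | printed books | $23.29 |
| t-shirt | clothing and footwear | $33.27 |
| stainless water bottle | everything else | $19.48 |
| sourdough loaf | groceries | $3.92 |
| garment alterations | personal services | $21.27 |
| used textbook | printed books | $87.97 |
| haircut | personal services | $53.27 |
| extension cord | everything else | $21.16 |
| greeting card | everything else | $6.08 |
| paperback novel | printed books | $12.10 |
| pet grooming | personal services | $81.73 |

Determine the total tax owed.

Watch battery replacement $13.18: personal services, buyer-exempt → 0% → $0.00
Road atlas $23.29: printed books → 0% → $0.00
T-shirt $33.27: clothing and footwear → 6.5% → $2.16255
Stainless water bottle $19.48: everything else → 7.5% → $1.461
Sourdough loaf $3.92: groceries → 7.5% → $0.294
Garment alterations $21.27: personal services, buyer-exempt → 0% → $0.00
Used textbook $87.97: printed books → 0% → $0.00
Haircut $53.27: personal services, buyer-exempt → 0% → $0.00
Extension cord $21.16: everything else → 7.5% → $1.587
Greeting card $6.08: everything else → 7.5% → $0.456
Paperback novel $12.10: printed books → 0% → $0.00
Pet grooming $81.73: personal services, buyer-exempt → 0% → $0.00
Unrounded tax sum = $5.96055 → $5.96

$5.96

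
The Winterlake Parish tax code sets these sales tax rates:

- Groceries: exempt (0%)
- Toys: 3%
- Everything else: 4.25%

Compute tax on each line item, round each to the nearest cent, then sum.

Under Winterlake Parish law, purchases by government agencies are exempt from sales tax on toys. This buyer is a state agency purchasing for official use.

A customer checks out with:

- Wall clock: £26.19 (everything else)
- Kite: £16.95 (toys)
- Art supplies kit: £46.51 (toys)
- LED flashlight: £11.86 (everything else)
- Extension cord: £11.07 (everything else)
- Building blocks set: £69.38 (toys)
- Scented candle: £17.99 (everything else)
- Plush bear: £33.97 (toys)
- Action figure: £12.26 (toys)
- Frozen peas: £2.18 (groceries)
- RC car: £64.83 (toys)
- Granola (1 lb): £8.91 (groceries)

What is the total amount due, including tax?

Wall clock £26.19: everything else → 4.25% → £1.11
Kite £16.95: toys, buyer-exempt → 0% → £0.00
Art supplies kit £46.51: toys, buyer-exempt → 0% → £0.00
LED flashlight £11.86: everything else → 4.25% → £0.50
Extension cord £11.07: everything else → 4.25% → £0.47
Building blocks set £69.38: toys, buyer-exempt → 0% → £0.00
Scented candle £17.99: everything else → 4.25% → £0.76
Plush bear £33.97: toys, buyer-exempt → 0% → £0.00
Action figure £12.26: toys, buyer-exempt → 0% → £0.00
Frozen peas £2.18: groceries → 0% → £0.00
RC car £64.83: toys, buyer-exempt → 0% → £0.00
Granola (1 lb) £8.91: groceries → 0% → £0.00
Subtotal = £322.10; tax = £2.84; total due = £324.94

£324.94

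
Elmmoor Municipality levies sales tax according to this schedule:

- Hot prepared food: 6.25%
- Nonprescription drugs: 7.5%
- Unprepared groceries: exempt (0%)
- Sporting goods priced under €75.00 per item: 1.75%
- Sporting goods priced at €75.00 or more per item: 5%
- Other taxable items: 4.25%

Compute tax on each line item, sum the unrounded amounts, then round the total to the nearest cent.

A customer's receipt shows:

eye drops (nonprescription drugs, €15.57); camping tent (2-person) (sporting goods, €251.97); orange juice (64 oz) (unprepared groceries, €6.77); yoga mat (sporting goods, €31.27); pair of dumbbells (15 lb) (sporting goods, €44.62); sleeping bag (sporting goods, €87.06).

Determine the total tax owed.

€19.45

Eye drops €15.57: nonprescription drugs → 7.5% → €1.16775
Camping tent (2-person) €251.97: sporting goods, €75.00 or more → 5% → €12.5985
Orange juice (64 oz) €6.77: unprepared groceries → 0% → €0.00
Yoga mat €31.27: sporting goods, under €75.00 → 1.75% → €0.547225
Pair of dumbbells (15 lb) €44.62: sporting goods, under €75.00 → 1.75% → €0.78085
Sleeping bag €87.06: sporting goods, €75.00 or more → 5% → €4.353
Unrounded tax sum = €19.447325 → €19.45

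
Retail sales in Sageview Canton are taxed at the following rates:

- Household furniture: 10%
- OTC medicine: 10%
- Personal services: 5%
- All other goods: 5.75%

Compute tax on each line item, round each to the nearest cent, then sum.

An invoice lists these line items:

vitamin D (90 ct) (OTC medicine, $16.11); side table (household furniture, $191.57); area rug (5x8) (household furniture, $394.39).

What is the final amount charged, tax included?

$662.28

Vitamin D (90 ct) $16.11: OTC medicine → 10% → $1.61
Side table $191.57: household furniture → 10% → $19.16
Area rug (5x8) $394.39: household furniture → 10% → $39.44
Subtotal = $602.07; tax = $60.21; total due = $662.28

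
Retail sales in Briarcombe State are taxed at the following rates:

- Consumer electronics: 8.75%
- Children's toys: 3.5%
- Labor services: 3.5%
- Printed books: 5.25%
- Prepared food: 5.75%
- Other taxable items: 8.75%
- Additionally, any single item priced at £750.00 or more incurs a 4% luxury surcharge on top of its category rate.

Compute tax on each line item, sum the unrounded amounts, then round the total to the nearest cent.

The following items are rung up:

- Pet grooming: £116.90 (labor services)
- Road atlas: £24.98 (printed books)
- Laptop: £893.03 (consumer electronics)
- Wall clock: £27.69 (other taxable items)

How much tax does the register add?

£121.69

Pet grooming £116.90: labor services → 3.5% → £4.0915
Road atlas £24.98: printed books → 5.25% → £1.31145
Laptop £893.03: consumer electronics → 8.75% + 4% surcharge = 12.75% → £113.861325
Wall clock £27.69: other taxable items → 8.75% → £2.422875
Unrounded tax sum = £121.68715 → £121.69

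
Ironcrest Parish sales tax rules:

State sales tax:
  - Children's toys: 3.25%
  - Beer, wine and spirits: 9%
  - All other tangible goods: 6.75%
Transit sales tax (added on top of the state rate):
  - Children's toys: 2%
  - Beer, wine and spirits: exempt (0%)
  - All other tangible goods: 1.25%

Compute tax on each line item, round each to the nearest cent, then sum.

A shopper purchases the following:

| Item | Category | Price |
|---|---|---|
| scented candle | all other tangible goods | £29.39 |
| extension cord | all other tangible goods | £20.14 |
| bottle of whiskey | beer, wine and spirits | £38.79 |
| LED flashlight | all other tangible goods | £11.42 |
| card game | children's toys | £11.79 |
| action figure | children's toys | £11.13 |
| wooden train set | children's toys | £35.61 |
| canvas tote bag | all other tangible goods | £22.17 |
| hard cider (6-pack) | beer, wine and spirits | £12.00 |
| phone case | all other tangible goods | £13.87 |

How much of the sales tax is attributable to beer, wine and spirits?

Bottle of whiskey £38.79: beer, wine and spirits → 9% + 0% transit = 9% → £3.49
Hard cider (6-pack) £12.00: beer, wine and spirits → 9% + 0% transit = 9% → £1.08
Tax on beer, wine and spirits = £3.49 + £1.08 = £4.57

£4.57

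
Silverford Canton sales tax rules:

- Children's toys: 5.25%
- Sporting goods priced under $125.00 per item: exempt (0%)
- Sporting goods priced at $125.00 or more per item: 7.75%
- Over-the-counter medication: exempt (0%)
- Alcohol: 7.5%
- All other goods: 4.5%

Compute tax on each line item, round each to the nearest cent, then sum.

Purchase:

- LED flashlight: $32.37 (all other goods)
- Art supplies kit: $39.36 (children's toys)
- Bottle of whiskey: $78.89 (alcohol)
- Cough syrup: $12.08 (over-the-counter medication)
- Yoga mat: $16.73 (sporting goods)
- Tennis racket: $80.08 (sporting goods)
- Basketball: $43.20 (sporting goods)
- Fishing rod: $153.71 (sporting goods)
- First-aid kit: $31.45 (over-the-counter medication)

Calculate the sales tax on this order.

$21.36

LED flashlight $32.37: all other goods → 4.5% → $1.46
Art supplies kit $39.36: children's toys → 5.25% → $2.07
Bottle of whiskey $78.89: alcohol → 7.5% → $5.92
Cough syrup $12.08: over-the-counter medication → 0% → $0.00
Yoga mat $16.73: sporting goods, under $125.00 → 0% → $0.00
Tennis racket $80.08: sporting goods, under $125.00 → 0% → $0.00
Basketball $43.20: sporting goods, under $125.00 → 0% → $0.00
Fishing rod $153.71: sporting goods, $125.00 or more → 7.75% → $11.91
First-aid kit $31.45: over-the-counter medication → 0% → $0.00
Total tax = $1.46 + $2.07 + $5.92 + $11.91 = $21.36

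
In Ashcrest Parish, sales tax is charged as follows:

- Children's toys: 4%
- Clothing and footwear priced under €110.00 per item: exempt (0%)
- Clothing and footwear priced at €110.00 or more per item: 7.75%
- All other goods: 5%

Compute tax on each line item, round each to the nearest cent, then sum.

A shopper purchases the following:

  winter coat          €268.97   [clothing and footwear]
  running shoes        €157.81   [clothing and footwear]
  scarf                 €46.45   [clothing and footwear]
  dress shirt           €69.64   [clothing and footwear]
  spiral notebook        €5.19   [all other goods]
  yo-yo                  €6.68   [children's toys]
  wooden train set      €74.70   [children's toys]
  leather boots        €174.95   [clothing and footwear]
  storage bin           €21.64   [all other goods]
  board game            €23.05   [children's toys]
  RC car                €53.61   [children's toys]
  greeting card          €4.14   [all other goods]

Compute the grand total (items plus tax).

€961.34

Winter coat €268.97: clothing and footwear, €110.00 or more → 7.75% → €20.85
Running shoes €157.81: clothing and footwear, €110.00 or more → 7.75% → €12.23
Scarf €46.45: clothing and footwear, under €110.00 → 0% → €0.00
Dress shirt €69.64: clothing and footwear, under €110.00 → 0% → €0.00
Spiral notebook €5.19: all other goods → 5% → €0.26
Yo-yo €6.68: children's toys → 4% → €0.27
Wooden train set €74.70: children's toys → 4% → €2.99
Leather boots €174.95: clothing and footwear, €110.00 or more → 7.75% → €13.56
Storage bin €21.64: all other goods → 5% → €1.08
Board game €23.05: children's toys → 4% → €0.92
RC car €53.61: children's toys → 4% → €2.14
Greeting card €4.14: all other goods → 5% → €0.21
Subtotal = €906.83; tax = €54.51; total due = €961.34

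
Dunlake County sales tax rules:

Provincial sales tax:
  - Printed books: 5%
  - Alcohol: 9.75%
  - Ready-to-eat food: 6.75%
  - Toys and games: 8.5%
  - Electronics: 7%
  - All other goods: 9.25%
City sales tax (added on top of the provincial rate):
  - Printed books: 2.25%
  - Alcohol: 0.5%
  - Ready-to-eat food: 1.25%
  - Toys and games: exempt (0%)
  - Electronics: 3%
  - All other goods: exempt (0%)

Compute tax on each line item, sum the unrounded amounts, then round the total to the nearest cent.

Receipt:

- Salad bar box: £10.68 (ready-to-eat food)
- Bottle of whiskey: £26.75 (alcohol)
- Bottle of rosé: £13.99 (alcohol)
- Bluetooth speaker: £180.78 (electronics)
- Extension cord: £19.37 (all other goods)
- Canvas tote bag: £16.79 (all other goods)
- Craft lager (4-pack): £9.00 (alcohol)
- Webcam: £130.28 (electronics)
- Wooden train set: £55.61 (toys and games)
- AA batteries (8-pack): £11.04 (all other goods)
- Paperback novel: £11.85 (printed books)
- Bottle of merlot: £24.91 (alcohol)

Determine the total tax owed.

£49.56

Salad bar box £10.68: ready-to-eat food → 6.75% + 1.25% city = 8% → £0.8544
Bottle of whiskey £26.75: alcohol → 9.75% + 0.5% city = 10.25% → £2.741875
Bottle of rosé £13.99: alcohol → 9.75% + 0.5% city = 10.25% → £1.433975
Bluetooth speaker £180.78: electronics → 7% + 3% city = 10% → £18.078
Extension cord £19.37: all other goods → 9.25% + 0% city = 9.25% → £1.791725
Canvas tote bag £16.79: all other goods → 9.25% + 0% city = 9.25% → £1.553075
Craft lager (4-pack) £9.00: alcohol → 9.75% + 0.5% city = 10.25% → £0.9225
Webcam £130.28: electronics → 7% + 3% city = 10% → £13.028
Wooden train set £55.61: toys and games → 8.5% + 0% city = 8.5% → £4.72685
AA batteries (8-pack) £11.04: all other goods → 9.25% + 0% city = 9.25% → £1.0212
Paperback novel £11.85: printed books → 5% + 2.25% city = 7.25% → £0.859125
Bottle of merlot £24.91: alcohol → 9.75% + 0.5% city = 10.25% → £2.553275
Unrounded tax sum = £49.564 → £49.56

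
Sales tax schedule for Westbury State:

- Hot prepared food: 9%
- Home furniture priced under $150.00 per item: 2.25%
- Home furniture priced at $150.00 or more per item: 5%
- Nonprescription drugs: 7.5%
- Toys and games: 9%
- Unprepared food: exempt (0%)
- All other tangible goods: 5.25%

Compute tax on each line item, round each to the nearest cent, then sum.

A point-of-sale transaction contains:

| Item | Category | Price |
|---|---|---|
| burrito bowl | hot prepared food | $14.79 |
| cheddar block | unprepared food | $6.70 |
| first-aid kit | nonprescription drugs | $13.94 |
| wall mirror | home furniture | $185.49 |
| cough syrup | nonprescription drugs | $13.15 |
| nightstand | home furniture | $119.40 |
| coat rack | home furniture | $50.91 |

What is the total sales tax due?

$16.48

Burrito bowl $14.79: hot prepared food → 9% → $1.33
Cheddar block $6.70: unprepared food → 0% → $0.00
First-aid kit $13.94: nonprescription drugs → 7.5% → $1.05
Wall mirror $185.49: home furniture, $150.00 or more → 5% → $9.27
Cough syrup $13.15: nonprescription drugs → 7.5% → $0.99
Nightstand $119.40: home furniture, under $150.00 → 2.25% → $2.69
Coat rack $50.91: home furniture, under $150.00 → 2.25% → $1.15
Total tax = $1.33 + $1.05 + $9.27 + $0.99 + $2.69 + $1.15 = $16.48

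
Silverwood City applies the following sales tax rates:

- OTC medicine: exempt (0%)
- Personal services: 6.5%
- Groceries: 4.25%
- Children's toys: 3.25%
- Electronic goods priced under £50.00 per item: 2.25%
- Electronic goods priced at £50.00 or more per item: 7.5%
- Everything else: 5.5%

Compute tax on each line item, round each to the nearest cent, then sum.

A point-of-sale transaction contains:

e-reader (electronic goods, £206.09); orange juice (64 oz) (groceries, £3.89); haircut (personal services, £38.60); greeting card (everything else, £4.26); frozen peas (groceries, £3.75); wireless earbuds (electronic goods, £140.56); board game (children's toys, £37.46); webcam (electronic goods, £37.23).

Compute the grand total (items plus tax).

£502.97

E-reader £206.09: electronic goods, £50.00 or more → 7.5% → £15.46
Orange juice (64 oz) £3.89: groceries → 4.25% → £0.17
Haircut £38.60: personal services → 6.5% → £2.51
Greeting card £4.26: everything else → 5.5% → £0.23
Frozen peas £3.75: groceries → 4.25% → £0.16
Wireless earbuds £140.56: electronic goods, £50.00 or more → 7.5% → £10.54
Board game £37.46: children's toys → 3.25% → £1.22
Webcam £37.23: electronic goods, under £50.00 → 2.25% → £0.84
Subtotal = £471.84; tax = £31.13; total due = £502.97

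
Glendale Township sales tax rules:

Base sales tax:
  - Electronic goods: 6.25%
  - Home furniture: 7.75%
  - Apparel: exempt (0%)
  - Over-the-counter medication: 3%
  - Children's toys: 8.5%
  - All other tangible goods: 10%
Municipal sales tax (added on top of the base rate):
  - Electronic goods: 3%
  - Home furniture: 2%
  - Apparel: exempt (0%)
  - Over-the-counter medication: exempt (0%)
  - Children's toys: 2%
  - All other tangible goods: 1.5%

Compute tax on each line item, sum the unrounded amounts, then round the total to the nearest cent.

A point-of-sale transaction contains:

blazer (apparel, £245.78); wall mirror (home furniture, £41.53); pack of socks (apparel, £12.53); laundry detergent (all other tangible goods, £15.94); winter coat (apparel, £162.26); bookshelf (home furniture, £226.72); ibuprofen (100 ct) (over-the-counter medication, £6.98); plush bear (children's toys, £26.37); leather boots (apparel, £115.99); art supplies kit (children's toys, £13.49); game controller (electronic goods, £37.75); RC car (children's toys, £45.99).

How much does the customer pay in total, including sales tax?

Blazer £245.78: apparel → 0% + 0% municipal = 0% → £0.00
Wall mirror £41.53: home furniture → 7.75% + 2% municipal = 9.75% → £4.049175
Pack of socks £12.53: apparel → 0% + 0% municipal = 0% → £0.00
Laundry detergent £15.94: all other tangible goods → 10% + 1.5% municipal = 11.5% → £1.8331
Winter coat £162.26: apparel → 0% + 0% municipal = 0% → £0.00
Bookshelf £226.72: home furniture → 7.75% + 2% municipal = 9.75% → £22.1052
Ibuprofen (100 ct) £6.98: over-the-counter medication → 3% + 0% municipal = 3% → £0.2094
Plush bear £26.37: children's toys → 8.5% + 2% municipal = 10.5% → £2.76885
Leather boots £115.99: apparel → 0% + 0% municipal = 0% → £0.00
Art supplies kit £13.49: children's toys → 8.5% + 2% municipal = 10.5% → £1.41645
Game controller £37.75: electronic goods → 6.25% + 3% municipal = 9.25% → £3.491875
RC car £45.99: children's toys → 8.5% + 2% municipal = 10.5% → £4.82895
Subtotal = £951.33; unrounded tax = £40.703 → £40.70; total due = £992.03

£992.03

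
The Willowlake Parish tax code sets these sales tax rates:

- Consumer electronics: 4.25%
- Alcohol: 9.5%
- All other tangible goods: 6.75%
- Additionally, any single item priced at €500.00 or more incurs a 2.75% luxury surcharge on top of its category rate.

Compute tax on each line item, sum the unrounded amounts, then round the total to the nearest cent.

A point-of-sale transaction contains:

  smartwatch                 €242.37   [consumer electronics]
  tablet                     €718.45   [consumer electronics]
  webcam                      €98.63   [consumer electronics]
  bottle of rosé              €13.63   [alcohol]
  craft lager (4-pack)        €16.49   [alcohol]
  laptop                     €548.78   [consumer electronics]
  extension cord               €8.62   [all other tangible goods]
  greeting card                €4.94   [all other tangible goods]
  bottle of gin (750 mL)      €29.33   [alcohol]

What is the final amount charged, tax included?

Smartwatch €242.37: consumer electronics → 4.25% → €10.300725
Tablet €718.45: consumer electronics → 4.25% + 2.75% surcharge = 7% → €50.2915
Webcam €98.63: consumer electronics → 4.25% → €4.191775
Bottle of rosé €13.63: alcohol → 9.5% → €1.29485
Craft lager (4-pack) €16.49: alcohol → 9.5% → €1.56655
Laptop €548.78: consumer electronics → 4.25% + 2.75% surcharge = 7% → €38.4146
Extension cord €8.62: all other tangible goods → 6.75% → €0.58185
Greeting card €4.94: all other tangible goods → 6.75% → €0.33345
Bottle of gin (750 mL) €29.33: alcohol → 9.5% → €2.78635
Subtotal = €1681.24; unrounded tax = €109.76165 → €109.76; total due = €1791.00

€1791.00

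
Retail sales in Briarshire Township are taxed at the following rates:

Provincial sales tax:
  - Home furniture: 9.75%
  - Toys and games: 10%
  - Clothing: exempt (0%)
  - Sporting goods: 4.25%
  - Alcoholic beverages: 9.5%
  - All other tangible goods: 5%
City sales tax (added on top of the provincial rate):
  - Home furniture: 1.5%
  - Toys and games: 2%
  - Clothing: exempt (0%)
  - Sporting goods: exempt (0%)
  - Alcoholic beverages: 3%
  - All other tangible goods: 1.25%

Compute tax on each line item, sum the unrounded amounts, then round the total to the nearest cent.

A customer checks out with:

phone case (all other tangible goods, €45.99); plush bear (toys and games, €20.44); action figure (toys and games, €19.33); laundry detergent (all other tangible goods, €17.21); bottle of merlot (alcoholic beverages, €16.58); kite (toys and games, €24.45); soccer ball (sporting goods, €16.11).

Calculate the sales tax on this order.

€14.41

Phone case €45.99: all other tangible goods → 5% + 1.25% city = 6.25% → €2.874375
Plush bear €20.44: toys and games → 10% + 2% city = 12% → €2.4528
Action figure €19.33: toys and games → 10% + 2% city = 12% → €2.3196
Laundry detergent €17.21: all other tangible goods → 5% + 1.25% city = 6.25% → €1.075625
Bottle of merlot €16.58: alcoholic beverages → 9.5% + 3% city = 12.5% → €2.0725
Kite €24.45: toys and games → 10% + 2% city = 12% → €2.934
Soccer ball €16.11: sporting goods → 4.25% + 0% city = 4.25% → €0.684675
Unrounded tax sum = €14.413575 → €14.41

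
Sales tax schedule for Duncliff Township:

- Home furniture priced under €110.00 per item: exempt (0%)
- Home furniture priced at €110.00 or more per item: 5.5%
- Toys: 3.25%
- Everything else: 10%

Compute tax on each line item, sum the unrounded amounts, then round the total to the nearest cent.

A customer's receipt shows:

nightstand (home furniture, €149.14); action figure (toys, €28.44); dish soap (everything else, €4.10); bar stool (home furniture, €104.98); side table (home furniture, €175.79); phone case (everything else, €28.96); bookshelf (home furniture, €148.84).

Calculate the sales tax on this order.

Nightstand €149.14: home furniture, €110.00 or more → 5.5% → €8.2027
Action figure €28.44: toys → 3.25% → €0.9243
Dish soap €4.10: everything else → 10% → €0.41
Bar stool €104.98: home furniture, under €110.00 → 0% → €0.00
Side table €175.79: home furniture, €110.00 or more → 5.5% → €9.66845
Phone case €28.96: everything else → 10% → €2.896
Bookshelf €148.84: home furniture, €110.00 or more → 5.5% → €8.1862
Unrounded tax sum = €30.28765 → €30.29

€30.29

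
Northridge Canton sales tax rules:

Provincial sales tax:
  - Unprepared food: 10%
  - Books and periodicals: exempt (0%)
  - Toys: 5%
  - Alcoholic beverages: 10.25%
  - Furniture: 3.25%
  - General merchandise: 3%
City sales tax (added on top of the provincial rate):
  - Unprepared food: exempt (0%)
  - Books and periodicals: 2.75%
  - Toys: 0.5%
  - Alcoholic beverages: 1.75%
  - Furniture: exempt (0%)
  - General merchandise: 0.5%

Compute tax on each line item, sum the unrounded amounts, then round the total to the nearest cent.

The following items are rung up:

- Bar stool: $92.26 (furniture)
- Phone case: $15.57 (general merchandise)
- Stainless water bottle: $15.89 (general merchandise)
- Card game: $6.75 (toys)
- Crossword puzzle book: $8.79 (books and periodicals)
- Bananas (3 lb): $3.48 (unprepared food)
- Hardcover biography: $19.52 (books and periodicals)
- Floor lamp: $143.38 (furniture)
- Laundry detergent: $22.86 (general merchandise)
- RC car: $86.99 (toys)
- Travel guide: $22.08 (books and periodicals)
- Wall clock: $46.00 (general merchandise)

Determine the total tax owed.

Bar stool $92.26: furniture → 3.25% + 0% city = 3.25% → $2.99845
Phone case $15.57: general merchandise → 3% + 0.5% city = 3.5% → $0.54495
Stainless water bottle $15.89: general merchandise → 3% + 0.5% city = 3.5% → $0.55615
Card game $6.75: toys → 5% + 0.5% city = 5.5% → $0.37125
Crossword puzzle book $8.79: books and periodicals → 0% + 2.75% city = 2.75% → $0.241725
Bananas (3 lb) $3.48: unprepared food → 10% + 0% city = 10% → $0.348
Hardcover biography $19.52: books and periodicals → 0% + 2.75% city = 2.75% → $0.5368
Floor lamp $143.38: furniture → 3.25% + 0% city = 3.25% → $4.65985
Laundry detergent $22.86: general merchandise → 3% + 0.5% city = 3.5% → $0.8001
RC car $86.99: toys → 5% + 0.5% city = 5.5% → $4.78445
Travel guide $22.08: books and periodicals → 0% + 2.75% city = 2.75% → $0.6072
Wall clock $46.00: general merchandise → 3% + 0.5% city = 3.5% → $1.61
Unrounded tax sum = $18.058925 → $18.06

$18.06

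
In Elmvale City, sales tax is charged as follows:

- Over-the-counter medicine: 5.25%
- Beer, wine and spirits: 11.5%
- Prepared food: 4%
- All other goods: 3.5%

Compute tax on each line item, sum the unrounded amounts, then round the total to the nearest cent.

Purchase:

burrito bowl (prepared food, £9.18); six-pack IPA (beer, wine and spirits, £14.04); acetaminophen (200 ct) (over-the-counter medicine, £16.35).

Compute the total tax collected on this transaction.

£2.84

Burrito bowl £9.18: prepared food → 4% → £0.3672
Six-pack IPA £14.04: beer, wine and spirits → 11.5% → £1.6146
Acetaminophen (200 ct) £16.35: over-the-counter medicine → 5.25% → £0.858375
Unrounded tax sum = £2.840175 → £2.84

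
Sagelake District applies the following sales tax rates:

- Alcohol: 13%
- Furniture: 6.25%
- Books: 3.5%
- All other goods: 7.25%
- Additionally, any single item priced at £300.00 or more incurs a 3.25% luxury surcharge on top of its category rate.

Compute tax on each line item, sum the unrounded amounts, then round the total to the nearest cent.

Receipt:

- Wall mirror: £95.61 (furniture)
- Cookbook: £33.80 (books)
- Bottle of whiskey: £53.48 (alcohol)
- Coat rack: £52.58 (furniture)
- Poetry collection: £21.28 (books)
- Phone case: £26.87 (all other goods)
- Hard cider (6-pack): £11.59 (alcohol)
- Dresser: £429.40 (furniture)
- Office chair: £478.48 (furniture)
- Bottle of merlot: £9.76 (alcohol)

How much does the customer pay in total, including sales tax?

£1321.96

Wall mirror £95.61: furniture → 6.25% → £5.975625
Cookbook £33.80: books → 3.5% → £1.183
Bottle of whiskey £53.48: alcohol → 13% → £6.9524
Coat rack £52.58: furniture → 6.25% → £3.28625
Poetry collection £21.28: books → 3.5% → £0.7448
Phone case £26.87: all other goods → 7.25% → £1.948075
Hard cider (6-pack) £11.59: alcohol → 13% → £1.5067
Dresser £429.40: furniture → 6.25% + 3.25% surcharge = 9.5% → £40.793
Office chair £478.48: furniture → 6.25% + 3.25% surcharge = 9.5% → £45.4556
Bottle of merlot £9.76: alcohol → 13% → £1.2688
Subtotal = £1212.85; unrounded tax = £109.11425 → £109.11; total due = £1321.96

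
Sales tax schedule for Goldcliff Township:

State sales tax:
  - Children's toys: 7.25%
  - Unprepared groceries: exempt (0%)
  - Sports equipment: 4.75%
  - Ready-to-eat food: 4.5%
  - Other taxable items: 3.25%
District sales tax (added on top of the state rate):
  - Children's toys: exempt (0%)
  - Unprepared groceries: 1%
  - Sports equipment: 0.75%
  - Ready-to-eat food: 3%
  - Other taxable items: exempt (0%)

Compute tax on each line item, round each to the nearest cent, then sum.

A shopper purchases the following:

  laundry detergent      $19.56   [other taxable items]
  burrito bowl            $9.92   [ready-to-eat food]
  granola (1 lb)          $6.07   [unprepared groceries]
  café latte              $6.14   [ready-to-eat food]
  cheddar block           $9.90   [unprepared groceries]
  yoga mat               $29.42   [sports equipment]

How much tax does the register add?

Laundry detergent $19.56: other taxable items → 3.25% + 0% district = 3.25% → $0.64
Burrito bowl $9.92: ready-to-eat food → 4.5% + 3% district = 7.5% → $0.74
Granola (1 lb) $6.07: unprepared groceries → 0% + 1% district = 1% → $0.06
Café latte $6.14: ready-to-eat food → 4.5% + 3% district = 7.5% → $0.46
Cheddar block $9.90: unprepared groceries → 0% + 1% district = 1% → $0.10
Yoga mat $29.42: sports equipment → 4.75% + 0.75% district = 5.5% → $1.62
Total tax = $0.64 + $0.74 + $0.06 + $0.46 + $0.10 + $1.62 = $3.62

$3.62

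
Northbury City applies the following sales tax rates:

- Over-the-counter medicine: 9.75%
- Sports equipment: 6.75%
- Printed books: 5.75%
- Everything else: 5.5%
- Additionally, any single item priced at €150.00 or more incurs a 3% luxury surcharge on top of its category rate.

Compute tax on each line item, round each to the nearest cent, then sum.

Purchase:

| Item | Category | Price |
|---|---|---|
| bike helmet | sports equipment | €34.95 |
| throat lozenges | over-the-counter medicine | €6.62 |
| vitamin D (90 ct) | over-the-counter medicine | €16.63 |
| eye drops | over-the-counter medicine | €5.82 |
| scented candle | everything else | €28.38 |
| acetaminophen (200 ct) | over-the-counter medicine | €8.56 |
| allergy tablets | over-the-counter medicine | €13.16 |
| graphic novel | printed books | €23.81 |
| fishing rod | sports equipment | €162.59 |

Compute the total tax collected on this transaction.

Bike helmet €34.95: sports equipment → 6.75% → €2.36
Throat lozenges €6.62: over-the-counter medicine → 9.75% → €0.65
Vitamin D (90 ct) €16.63: over-the-counter medicine → 9.75% → €1.62
Eye drops €5.82: over-the-counter medicine → 9.75% → €0.57
Scented candle €28.38: everything else → 5.5% → €1.56
Acetaminophen (200 ct) €8.56: over-the-counter medicine → 9.75% → €0.83
Allergy tablets €13.16: over-the-counter medicine → 9.75% → €1.28
Graphic novel €23.81: printed books → 5.75% → €1.37
Fishing rod €162.59: sports equipment → 6.75% + 3% surcharge = 9.75% → €15.85
Total tax = €2.36 + €0.65 + €1.62 + €0.57 + €1.56 + €0.83 + €1.28 + €1.37 + €15.85 = €26.09

€26.09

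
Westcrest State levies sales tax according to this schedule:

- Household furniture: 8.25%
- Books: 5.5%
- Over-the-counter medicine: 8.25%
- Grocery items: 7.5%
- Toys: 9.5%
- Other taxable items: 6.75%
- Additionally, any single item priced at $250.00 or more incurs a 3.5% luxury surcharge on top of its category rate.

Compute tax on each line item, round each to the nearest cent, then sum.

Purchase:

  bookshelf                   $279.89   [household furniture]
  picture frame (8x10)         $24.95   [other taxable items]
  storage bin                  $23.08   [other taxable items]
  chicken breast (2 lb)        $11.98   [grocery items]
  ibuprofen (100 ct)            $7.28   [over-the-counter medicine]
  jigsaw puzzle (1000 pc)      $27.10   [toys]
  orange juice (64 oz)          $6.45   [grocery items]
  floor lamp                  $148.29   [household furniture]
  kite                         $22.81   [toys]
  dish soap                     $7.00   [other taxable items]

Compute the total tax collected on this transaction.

Bookshelf $279.89: household furniture → 8.25% + 3.5% surcharge = 11.75% → $32.89
Picture frame (8x10) $24.95: other taxable items → 6.75% → $1.68
Storage bin $23.08: other taxable items → 6.75% → $1.56
Chicken breast (2 lb) $11.98: grocery items → 7.5% → $0.90
Ibuprofen (100 ct) $7.28: over-the-counter medicine → 8.25% → $0.60
Jigsaw puzzle (1000 pc) $27.10: toys → 9.5% → $2.57
Orange juice (64 oz) $6.45: grocery items → 7.5% → $0.48
Floor lamp $148.29: household furniture → 8.25% → $12.23
Kite $22.81: toys → 9.5% → $2.17
Dish soap $7.00: other taxable items → 6.75% → $0.47
Total tax = $32.89 + $1.68 + $1.56 + $0.90 + $0.60 + $2.57 + $0.48 + $12.23 + $2.17 + $0.47 = $55.55

$55.55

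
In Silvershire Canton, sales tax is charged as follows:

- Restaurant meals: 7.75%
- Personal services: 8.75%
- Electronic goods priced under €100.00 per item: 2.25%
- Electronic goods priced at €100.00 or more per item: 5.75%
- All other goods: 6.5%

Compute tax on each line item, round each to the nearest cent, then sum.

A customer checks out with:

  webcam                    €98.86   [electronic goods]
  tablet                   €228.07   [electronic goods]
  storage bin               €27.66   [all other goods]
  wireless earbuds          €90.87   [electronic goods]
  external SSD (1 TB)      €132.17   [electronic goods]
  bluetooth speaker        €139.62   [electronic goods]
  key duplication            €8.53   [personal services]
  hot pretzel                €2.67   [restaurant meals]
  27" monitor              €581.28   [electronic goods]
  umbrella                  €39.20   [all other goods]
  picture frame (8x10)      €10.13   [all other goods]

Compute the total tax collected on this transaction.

€72.39

Webcam €98.86: electronic goods, under €100.00 → 2.25% → €2.22
Tablet €228.07: electronic goods, €100.00 or more → 5.75% → €13.11
Storage bin €27.66: all other goods → 6.5% → €1.80
Wireless earbuds €90.87: electronic goods, under €100.00 → 2.25% → €2.04
External SSD (1 TB) €132.17: electronic goods, €100.00 or more → 5.75% → €7.60
Bluetooth speaker €139.62: electronic goods, €100.00 or more → 5.75% → €8.03
Key duplication €8.53: personal services → 8.75% → €0.75
Hot pretzel €2.67: restaurant meals → 7.75% → €0.21
27" monitor €581.28: electronic goods, €100.00 or more → 5.75% → €33.42
Umbrella €39.20: all other goods → 6.5% → €2.55
Picture frame (8x10) €10.13: all other goods → 6.5% → €0.66
Total tax = €2.22 + €13.11 + €1.80 + €2.04 + €7.60 + €8.03 + €0.75 + €0.21 + €33.42 + €2.55 + €0.66 = €72.39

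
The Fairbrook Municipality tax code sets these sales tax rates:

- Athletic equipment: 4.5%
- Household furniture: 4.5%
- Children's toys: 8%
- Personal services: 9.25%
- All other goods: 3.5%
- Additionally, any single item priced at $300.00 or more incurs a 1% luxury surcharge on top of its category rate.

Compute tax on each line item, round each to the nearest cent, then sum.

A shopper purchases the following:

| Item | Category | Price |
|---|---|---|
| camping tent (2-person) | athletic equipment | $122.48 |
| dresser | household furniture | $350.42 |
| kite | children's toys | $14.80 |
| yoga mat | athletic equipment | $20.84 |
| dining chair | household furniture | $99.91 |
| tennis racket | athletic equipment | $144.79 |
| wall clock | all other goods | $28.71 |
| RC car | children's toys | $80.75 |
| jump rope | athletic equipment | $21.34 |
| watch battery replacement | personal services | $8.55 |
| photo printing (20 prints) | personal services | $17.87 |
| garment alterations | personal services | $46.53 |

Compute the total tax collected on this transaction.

Camping tent (2-person) $122.48: athletic equipment → 4.5% → $5.51
Dresser $350.42: household furniture → 4.5% + 1% surcharge = 5.5% → $19.27
Kite $14.80: children's toys → 8% → $1.18
Yoga mat $20.84: athletic equipment → 4.5% → $0.94
Dining chair $99.91: household furniture → 4.5% → $4.50
Tennis racket $144.79: athletic equipment → 4.5% → $6.52
Wall clock $28.71: all other goods → 3.5% → $1.00
RC car $80.75: children's toys → 8% → $6.46
Jump rope $21.34: athletic equipment → 4.5% → $0.96
Watch battery replacement $8.55: personal services → 9.25% → $0.79
Photo printing (20 prints) $17.87: personal services → 9.25% → $1.65
Garment alterations $46.53: personal services → 9.25% → $4.30
Total tax = $5.51 + $19.27 + $1.18 + $0.94 + $4.50 + $6.52 + $1.00 + $6.46 + $0.96 + $0.79 + $1.65 + $4.30 = $53.08

$53.08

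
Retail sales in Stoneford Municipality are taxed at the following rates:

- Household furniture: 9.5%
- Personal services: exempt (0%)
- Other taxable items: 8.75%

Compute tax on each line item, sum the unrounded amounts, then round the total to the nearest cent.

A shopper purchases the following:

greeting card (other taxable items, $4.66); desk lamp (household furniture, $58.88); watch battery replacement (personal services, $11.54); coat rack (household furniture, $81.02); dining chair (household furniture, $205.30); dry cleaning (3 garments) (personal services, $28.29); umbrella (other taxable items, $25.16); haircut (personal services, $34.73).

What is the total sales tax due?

$35.40

Greeting card $4.66: other taxable items → 8.75% → $0.40775
Desk lamp $58.88: household furniture → 9.5% → $5.5936
Watch battery replacement $11.54: personal services → 0% → $0.00
Coat rack $81.02: household furniture → 9.5% → $7.6969
Dining chair $205.30: household furniture → 9.5% → $19.5035
Dry cleaning (3 garments) $28.29: personal services → 0% → $0.00
Umbrella $25.16: other taxable items → 8.75% → $2.2015
Haircut $34.73: personal services → 0% → $0.00
Unrounded tax sum = $35.40325 → $35.40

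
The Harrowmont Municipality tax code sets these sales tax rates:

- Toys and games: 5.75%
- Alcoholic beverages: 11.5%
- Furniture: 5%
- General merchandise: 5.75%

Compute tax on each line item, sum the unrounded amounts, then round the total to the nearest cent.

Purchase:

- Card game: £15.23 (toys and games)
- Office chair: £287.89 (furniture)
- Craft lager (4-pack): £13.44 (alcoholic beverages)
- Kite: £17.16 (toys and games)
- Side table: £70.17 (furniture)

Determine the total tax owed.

£21.31

Card game £15.23: toys and games → 5.75% → £0.875725
Office chair £287.89: furniture → 5% → £14.3945
Craft lager (4-pack) £13.44: alcoholic beverages → 11.5% → £1.5456
Kite £17.16: toys and games → 5.75% → £0.9867
Side table £70.17: furniture → 5% → £3.5085
Unrounded tax sum = £21.311025 → £21.31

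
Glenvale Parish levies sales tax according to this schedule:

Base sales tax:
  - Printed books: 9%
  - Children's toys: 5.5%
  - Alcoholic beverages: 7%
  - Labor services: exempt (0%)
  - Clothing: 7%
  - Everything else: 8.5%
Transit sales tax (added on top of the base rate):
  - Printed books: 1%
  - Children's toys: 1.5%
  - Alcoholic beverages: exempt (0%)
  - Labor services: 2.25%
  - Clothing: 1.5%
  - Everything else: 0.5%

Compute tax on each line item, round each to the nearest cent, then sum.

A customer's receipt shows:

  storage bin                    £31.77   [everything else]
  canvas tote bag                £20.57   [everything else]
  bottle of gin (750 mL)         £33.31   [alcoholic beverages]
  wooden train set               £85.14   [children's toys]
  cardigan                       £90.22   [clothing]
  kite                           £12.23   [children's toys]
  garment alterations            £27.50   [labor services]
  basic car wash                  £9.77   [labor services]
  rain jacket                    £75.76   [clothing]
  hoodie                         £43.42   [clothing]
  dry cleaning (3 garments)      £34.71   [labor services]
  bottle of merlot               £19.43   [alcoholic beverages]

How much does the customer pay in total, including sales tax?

£518.47

Storage bin £31.77: everything else → 8.5% + 0.5% transit = 9% → £2.86
Canvas tote bag £20.57: everything else → 8.5% + 0.5% transit = 9% → £1.85
Bottle of gin (750 mL) £33.31: alcoholic beverages → 7% + 0% transit = 7% → £2.33
Wooden train set £85.14: children's toys → 5.5% + 1.5% transit = 7% → £5.96
Cardigan £90.22: clothing → 7% + 1.5% transit = 8.5% → £7.67
Kite £12.23: children's toys → 5.5% + 1.5% transit = 7% → £0.86
Garment alterations £27.50: labor services → 0% + 2.25% transit = 2.25% → £0.62
Basic car wash £9.77: labor services → 0% + 2.25% transit = 2.25% → £0.22
Rain jacket £75.76: clothing → 7% + 1.5% transit = 8.5% → £6.44
Hoodie £43.42: clothing → 7% + 1.5% transit = 8.5% → £3.69
Dry cleaning (3 garments) £34.71: labor services → 0% + 2.25% transit = 2.25% → £0.78
Bottle of merlot £19.43: alcoholic beverages → 7% + 0% transit = 7% → £1.36
Subtotal = £483.83; tax = £34.64; total due = £518.47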